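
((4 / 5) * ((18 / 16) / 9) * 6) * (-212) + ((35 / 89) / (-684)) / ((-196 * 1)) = -1084079783 / 8522640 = -127.20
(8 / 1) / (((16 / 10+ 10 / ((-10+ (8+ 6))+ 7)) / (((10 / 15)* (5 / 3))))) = 2200 / 621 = 3.54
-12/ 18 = -2/ 3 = -0.67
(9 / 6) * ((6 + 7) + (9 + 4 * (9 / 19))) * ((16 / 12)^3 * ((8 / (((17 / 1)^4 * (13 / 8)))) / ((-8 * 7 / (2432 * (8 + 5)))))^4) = 109563642103413604352 / 1051519695241285361005929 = 0.00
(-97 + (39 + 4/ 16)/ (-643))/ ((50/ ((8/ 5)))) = -249641/ 80375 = -3.11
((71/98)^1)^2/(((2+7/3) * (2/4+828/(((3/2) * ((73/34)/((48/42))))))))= 1103979/2682525482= 0.00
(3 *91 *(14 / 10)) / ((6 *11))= 637 / 110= 5.79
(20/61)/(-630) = -2/3843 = -0.00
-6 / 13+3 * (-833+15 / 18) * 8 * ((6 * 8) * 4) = -49850118 / 13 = -3834624.46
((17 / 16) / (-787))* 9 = -153 / 12592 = -0.01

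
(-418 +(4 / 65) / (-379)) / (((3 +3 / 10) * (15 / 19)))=-130434164 / 812955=-160.44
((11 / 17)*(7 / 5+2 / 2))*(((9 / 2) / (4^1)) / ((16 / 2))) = 297 / 1360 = 0.22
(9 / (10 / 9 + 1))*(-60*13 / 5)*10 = -126360 / 19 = -6650.53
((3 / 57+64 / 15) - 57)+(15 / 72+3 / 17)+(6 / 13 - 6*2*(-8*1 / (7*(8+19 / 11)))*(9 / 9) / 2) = -6432185271 / 125802040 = -51.13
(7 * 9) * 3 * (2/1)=378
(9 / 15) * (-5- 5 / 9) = -10 / 3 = -3.33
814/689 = 1.18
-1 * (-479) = 479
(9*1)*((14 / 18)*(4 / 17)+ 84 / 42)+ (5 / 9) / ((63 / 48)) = 64486 / 3213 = 20.07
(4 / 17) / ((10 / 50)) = 20 / 17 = 1.18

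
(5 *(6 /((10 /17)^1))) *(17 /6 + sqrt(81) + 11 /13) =646.65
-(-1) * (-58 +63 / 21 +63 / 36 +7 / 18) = -52.86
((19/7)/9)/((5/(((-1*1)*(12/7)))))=-76/735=-0.10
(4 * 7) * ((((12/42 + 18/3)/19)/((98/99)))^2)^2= 90010151567424/257687198474503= 0.35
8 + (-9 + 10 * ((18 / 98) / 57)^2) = -866671 / 866761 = -1.00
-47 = -47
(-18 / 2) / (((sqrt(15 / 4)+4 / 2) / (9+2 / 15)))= -3288 / 5+822 * sqrt(15) / 5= -20.88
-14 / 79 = -0.18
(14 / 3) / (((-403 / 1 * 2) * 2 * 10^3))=-7 / 2418000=-0.00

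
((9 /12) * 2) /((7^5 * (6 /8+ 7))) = 6 /521017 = 0.00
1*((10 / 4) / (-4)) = -5 / 8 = -0.62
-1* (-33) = 33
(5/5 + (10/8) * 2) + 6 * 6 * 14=1015/2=507.50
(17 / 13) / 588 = 17 / 7644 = 0.00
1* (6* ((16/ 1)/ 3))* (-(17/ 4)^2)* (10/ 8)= -1445/ 2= -722.50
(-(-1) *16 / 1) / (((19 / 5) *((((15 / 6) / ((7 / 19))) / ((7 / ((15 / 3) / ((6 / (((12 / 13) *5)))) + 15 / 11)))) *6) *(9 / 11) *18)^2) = 23763455716 / 4271097607713225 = 0.00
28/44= 7/11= 0.64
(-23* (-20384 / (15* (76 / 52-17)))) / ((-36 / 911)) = 50901.88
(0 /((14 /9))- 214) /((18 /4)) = -428 /9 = -47.56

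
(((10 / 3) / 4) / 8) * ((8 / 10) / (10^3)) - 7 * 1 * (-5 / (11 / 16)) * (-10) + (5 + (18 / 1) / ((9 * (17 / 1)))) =-503.97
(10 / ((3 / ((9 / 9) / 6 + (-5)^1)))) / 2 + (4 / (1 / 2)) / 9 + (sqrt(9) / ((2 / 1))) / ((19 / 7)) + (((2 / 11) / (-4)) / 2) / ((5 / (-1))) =-82883 / 12540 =-6.61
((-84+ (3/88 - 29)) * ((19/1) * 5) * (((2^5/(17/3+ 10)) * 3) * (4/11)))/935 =-27198576/1063469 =-25.58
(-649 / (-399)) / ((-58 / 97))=-62953 / 23142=-2.72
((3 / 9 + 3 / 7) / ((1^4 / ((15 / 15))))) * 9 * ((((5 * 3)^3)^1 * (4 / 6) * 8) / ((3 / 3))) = 123428.57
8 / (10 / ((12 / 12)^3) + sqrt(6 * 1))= 0.64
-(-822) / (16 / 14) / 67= 2877 / 268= 10.74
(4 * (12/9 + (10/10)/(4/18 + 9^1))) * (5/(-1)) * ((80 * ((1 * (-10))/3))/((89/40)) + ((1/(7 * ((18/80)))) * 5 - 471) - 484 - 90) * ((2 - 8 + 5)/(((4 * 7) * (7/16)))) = -187068150800/68411007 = -2734.47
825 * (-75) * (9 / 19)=-556875 / 19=-29309.21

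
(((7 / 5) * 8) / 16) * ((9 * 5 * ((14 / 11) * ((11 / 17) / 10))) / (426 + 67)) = 441 / 83810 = 0.01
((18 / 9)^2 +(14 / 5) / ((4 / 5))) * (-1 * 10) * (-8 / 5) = 120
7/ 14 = 1/ 2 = 0.50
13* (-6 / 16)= -39 / 8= -4.88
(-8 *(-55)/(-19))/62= -0.37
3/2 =1.50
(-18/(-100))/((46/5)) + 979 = 450349/460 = 979.02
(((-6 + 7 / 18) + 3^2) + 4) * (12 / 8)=133 / 12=11.08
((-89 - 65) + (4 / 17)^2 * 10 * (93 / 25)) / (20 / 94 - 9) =10319038 / 596785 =17.29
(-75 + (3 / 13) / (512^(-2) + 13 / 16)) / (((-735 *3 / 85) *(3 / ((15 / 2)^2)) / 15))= 25860217875 / 31923892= 810.06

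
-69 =-69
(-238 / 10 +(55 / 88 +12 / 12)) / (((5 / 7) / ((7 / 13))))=-43463 / 2600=-16.72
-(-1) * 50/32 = 25/16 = 1.56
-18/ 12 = -3/ 2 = -1.50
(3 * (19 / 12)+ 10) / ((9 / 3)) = 59 / 12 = 4.92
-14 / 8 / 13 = -0.13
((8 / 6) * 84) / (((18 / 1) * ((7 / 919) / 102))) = 249968 / 3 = 83322.67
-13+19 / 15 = -176 / 15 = -11.73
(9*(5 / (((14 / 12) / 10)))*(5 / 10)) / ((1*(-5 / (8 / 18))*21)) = -40 / 49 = -0.82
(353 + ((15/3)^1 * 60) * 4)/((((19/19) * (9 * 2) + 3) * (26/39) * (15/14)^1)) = 1553/15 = 103.53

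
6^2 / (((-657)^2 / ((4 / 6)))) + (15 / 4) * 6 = 6474751 / 287766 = 22.50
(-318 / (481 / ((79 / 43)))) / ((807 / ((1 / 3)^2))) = -8374 / 50073543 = -0.00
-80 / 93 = -0.86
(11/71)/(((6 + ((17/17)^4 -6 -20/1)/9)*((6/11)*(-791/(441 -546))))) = 5445/465334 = 0.01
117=117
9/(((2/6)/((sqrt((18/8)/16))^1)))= 81/8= 10.12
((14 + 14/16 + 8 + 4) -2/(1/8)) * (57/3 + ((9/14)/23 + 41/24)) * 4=2323625/2576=902.03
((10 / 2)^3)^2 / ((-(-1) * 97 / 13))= 203125 / 97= 2094.07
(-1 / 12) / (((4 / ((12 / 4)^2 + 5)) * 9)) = -7 / 216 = -0.03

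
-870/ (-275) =174/ 55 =3.16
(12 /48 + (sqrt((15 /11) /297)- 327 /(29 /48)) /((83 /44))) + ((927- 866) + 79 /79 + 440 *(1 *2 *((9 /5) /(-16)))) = -3116325 /9628 + 4 *sqrt(5) /249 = -323.64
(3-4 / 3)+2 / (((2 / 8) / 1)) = 29 / 3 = 9.67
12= 12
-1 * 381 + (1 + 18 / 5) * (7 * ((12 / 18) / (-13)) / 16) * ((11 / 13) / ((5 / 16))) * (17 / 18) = -43492682 / 114075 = -381.26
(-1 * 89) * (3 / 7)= -38.14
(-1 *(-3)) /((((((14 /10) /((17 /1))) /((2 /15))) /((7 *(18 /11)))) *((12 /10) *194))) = 255 /1067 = 0.24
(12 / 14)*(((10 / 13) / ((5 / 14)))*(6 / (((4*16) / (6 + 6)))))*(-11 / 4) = -297 / 52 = -5.71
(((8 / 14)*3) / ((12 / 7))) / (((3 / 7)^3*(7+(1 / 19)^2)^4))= 5825362123063 / 1102737243635712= 0.01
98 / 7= 14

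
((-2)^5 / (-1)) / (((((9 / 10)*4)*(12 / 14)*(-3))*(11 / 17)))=-4760 / 891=-5.34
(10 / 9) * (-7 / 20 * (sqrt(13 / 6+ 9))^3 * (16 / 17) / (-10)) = 469 * sqrt(402) / 6885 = 1.37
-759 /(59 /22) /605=-138 /295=-0.47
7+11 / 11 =8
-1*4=-4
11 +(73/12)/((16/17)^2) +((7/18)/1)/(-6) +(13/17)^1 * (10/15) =8607169/470016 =18.31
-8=-8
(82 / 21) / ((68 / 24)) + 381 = 45503 / 119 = 382.38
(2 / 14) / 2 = 1 / 14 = 0.07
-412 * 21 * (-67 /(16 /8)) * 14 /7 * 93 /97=53910612 /97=555779.51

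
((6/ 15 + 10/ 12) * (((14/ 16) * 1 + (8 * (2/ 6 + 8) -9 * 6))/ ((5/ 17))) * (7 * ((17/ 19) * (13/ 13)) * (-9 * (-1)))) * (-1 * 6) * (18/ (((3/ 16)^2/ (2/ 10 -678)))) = 633160417344/ 95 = 6664846498.36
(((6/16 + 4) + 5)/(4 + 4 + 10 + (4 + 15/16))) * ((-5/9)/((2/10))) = -1250/1101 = -1.14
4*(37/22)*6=444/11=40.36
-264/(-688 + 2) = 132/343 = 0.38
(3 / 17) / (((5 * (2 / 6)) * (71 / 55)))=99 / 1207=0.08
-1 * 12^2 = -144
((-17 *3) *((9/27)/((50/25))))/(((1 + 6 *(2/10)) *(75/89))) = -4.58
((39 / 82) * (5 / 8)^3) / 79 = 4875 / 3316736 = 0.00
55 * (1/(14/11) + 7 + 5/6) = 9955/21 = 474.05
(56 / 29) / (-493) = -56 / 14297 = -0.00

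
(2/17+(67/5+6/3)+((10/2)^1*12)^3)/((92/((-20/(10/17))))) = -18361319/230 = -79831.82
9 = 9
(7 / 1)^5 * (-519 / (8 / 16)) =-17445666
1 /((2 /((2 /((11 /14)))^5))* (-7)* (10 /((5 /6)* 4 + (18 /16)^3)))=-17544107 /4831530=-3.63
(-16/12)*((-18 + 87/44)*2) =470/11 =42.73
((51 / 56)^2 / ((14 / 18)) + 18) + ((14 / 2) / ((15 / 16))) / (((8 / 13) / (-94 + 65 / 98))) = -1113.42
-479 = -479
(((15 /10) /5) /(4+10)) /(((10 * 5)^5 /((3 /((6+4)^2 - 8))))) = 9 /4025000000000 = 0.00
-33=-33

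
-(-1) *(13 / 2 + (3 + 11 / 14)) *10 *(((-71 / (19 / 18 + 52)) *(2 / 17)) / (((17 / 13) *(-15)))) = 1594944 / 1931965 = 0.83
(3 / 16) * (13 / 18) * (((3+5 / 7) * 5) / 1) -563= -188323 / 336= -560.49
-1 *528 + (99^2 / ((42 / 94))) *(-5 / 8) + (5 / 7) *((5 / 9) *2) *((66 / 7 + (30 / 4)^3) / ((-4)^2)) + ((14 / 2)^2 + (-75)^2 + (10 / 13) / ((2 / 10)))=-1044291721 / 122304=-8538.49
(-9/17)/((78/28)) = -42/221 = -0.19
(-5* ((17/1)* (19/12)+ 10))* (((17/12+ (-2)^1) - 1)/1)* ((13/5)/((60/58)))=3173209/4320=734.54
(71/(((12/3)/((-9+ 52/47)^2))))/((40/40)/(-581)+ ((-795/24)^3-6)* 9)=-726762098048/214992677013125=-0.00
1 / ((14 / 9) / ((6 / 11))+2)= 27 / 131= 0.21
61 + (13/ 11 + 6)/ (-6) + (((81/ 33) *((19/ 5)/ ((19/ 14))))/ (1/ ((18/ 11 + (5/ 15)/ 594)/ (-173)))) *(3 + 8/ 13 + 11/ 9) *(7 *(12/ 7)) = 1372215263/ 24491610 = 56.03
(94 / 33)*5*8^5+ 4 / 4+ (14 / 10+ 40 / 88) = 77005271 / 165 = 466698.61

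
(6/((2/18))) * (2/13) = 108/13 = 8.31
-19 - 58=-77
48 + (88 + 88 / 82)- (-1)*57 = 194.07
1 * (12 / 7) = 12 / 7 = 1.71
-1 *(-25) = 25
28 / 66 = 14 / 33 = 0.42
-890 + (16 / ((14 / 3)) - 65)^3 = -80368261 / 343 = -234309.80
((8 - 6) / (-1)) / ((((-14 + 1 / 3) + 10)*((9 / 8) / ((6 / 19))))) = 32 / 209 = 0.15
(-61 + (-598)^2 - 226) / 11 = 357317 / 11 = 32483.36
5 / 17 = 0.29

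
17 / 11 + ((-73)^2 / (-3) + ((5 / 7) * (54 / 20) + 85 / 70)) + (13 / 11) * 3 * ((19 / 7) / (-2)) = -820723 / 462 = -1776.46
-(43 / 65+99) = -6478 / 65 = -99.66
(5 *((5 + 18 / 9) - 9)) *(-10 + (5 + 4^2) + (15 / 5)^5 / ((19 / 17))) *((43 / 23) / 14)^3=-61617925 / 11327477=-5.44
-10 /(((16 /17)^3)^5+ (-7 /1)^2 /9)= -257618074635883421370 /150635023065442596641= -1.71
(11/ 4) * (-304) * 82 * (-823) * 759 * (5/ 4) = 53526858330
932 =932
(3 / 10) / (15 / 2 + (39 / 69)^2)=1587 / 41365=0.04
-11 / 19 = -0.58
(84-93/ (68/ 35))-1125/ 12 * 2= -10293/ 68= -151.37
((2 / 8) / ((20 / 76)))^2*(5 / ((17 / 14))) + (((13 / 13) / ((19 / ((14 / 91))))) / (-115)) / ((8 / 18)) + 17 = 16005527 / 772616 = 20.72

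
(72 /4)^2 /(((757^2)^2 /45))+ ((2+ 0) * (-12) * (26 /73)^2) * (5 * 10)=-266386038794794380 /1749964498460929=-152.22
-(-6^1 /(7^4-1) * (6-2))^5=0.00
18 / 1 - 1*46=-28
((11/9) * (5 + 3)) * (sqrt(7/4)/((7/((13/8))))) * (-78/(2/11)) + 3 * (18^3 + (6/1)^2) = 17604 - 20449 * sqrt(7)/42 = 16315.83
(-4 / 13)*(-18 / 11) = 72 / 143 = 0.50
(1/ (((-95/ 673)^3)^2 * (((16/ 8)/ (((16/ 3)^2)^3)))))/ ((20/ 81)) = 194858921405156874518528/ 33079135078125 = 5890689733.72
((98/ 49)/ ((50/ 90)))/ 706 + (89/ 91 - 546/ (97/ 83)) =-7263433882/ 15579655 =-466.21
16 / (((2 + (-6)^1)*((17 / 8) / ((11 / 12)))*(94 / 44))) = -1936 / 2397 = -0.81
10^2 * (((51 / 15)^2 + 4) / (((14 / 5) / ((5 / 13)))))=19450 / 91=213.74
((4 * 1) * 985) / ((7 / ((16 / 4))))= 15760 / 7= 2251.43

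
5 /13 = 0.38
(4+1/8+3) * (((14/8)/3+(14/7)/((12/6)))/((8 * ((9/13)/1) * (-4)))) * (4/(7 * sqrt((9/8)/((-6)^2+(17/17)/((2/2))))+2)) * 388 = -16843177/26748+3186547 * sqrt(74)/71328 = -245.39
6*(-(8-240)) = 1392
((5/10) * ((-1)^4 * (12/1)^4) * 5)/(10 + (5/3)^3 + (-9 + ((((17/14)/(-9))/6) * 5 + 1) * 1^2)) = 39191040/4927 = 7954.34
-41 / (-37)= 41 / 37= 1.11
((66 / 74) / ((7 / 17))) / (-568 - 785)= -0.00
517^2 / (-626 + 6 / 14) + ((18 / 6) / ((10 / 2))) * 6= -9276293 / 21895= -423.67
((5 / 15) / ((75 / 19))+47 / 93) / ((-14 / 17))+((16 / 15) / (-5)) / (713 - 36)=-23684429 / 33054525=-0.72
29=29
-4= -4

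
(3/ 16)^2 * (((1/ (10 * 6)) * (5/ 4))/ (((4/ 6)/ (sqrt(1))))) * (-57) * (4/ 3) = -171/ 2048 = -0.08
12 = 12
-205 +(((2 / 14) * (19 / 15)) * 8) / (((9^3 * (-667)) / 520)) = -2093291923 / 10211103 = -205.00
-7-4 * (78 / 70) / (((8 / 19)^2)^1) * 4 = -15059 / 140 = -107.56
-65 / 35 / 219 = -13 / 1533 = -0.01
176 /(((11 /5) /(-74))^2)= 2190400 /11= 199127.27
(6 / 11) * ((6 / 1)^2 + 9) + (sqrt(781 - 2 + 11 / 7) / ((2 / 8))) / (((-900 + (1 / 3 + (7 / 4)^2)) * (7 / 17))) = 270 / 11 - 6528 * sqrt(9562) / 2108813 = 24.24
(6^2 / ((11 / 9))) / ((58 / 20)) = 3240 / 319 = 10.16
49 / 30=1.63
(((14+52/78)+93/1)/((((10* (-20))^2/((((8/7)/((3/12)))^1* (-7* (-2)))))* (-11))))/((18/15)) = -0.01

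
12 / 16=3 / 4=0.75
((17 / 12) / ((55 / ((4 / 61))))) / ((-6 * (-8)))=17 / 483120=0.00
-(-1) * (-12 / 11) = -12 / 11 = -1.09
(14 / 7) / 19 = 2 / 19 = 0.11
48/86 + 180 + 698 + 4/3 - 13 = 111829/129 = 866.89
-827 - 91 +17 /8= -7327 /8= -915.88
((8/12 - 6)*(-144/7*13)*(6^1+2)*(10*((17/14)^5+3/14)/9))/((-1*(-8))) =1596509200/352947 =4523.37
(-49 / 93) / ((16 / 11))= -539 / 1488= -0.36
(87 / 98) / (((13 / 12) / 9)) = 4698 / 637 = 7.38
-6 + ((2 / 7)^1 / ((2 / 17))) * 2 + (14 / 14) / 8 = -57 / 56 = -1.02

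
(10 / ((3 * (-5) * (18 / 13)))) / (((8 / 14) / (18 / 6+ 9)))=-91 / 9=-10.11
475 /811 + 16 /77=49551 /62447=0.79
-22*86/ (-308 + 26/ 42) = 39732/ 6455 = 6.16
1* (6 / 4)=3 / 2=1.50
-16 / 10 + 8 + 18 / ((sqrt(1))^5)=122 / 5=24.40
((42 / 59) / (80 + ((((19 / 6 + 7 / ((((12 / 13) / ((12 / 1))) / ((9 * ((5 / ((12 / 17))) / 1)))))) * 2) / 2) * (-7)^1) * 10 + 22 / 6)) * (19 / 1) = -532 / 15978203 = -0.00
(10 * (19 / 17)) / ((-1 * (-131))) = 190 / 2227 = 0.09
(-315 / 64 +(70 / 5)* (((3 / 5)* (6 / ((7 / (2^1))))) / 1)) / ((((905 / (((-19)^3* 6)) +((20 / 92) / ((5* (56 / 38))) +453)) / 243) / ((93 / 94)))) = 227075127165999 / 45143078255840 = 5.03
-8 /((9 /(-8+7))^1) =8 /9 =0.89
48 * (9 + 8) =816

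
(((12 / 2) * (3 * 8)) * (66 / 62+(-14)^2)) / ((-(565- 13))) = -51.41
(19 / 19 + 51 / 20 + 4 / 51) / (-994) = -3701 / 1013880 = -0.00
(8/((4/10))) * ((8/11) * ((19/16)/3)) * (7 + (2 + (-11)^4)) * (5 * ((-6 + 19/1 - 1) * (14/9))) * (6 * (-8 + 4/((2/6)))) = 6235040000/33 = 188940606.06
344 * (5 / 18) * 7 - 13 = 5903 / 9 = 655.89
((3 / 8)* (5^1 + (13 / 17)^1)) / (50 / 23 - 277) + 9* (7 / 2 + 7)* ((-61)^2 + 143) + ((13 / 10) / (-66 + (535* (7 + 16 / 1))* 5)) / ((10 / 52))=1640483186284431 / 4492652900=365147.99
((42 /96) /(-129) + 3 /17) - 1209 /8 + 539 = 13615831 /35088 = 388.05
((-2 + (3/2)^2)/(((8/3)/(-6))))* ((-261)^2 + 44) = -613485/16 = -38342.81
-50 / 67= -0.75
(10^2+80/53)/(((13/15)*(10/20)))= 161400/689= 234.25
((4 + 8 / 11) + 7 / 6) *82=15949 / 33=483.30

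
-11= -11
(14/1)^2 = 196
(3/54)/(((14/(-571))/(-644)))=13133/9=1459.22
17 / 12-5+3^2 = 65 / 12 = 5.42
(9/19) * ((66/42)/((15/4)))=132/665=0.20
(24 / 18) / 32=1 / 24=0.04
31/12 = 2.58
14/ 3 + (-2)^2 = 26/ 3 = 8.67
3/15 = 1/5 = 0.20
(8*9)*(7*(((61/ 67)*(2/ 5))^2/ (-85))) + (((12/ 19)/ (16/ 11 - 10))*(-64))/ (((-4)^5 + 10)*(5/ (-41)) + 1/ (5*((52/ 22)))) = -4203484397190048/ 5618344713557375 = -0.75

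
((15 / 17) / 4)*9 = 135 / 68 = 1.99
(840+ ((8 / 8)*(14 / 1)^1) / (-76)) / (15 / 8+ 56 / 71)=315.28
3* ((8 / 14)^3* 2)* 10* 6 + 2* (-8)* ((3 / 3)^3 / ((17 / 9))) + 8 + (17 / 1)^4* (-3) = -250496.30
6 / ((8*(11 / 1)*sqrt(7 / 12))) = 0.09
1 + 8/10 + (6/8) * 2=33/10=3.30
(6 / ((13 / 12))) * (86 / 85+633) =3880152 / 1105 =3511.45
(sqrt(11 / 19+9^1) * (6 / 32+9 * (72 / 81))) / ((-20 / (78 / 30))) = -1703 * sqrt(3458) / 30400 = -3.29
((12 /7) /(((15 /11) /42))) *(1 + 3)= 1056 /5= 211.20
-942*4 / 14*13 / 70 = -12246 / 245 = -49.98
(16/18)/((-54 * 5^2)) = -4/6075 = -0.00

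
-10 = -10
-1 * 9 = -9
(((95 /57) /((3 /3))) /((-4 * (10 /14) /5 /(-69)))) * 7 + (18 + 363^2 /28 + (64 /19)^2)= 31052443 /5054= 6144.13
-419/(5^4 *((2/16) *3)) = -3352/1875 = -1.79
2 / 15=0.13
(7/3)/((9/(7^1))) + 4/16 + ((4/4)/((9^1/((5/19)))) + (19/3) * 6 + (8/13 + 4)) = 1192669/26676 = 44.71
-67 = -67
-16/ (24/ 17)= -34/ 3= -11.33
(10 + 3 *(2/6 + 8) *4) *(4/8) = 55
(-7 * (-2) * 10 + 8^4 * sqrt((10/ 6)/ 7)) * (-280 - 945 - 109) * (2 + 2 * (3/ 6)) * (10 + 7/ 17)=-967139328 * sqrt(105)/ 119 - 99169560/ 17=-89112739.48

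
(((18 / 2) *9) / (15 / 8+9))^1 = 216 / 29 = 7.45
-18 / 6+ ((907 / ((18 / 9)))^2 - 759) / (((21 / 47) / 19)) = 731914157 / 84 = 8713263.77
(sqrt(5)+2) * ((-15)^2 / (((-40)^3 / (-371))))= 3339 / 1280+3339 * sqrt(5) / 2560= 5.53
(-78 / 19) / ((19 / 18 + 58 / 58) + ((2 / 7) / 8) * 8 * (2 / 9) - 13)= 3276 / 8683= 0.38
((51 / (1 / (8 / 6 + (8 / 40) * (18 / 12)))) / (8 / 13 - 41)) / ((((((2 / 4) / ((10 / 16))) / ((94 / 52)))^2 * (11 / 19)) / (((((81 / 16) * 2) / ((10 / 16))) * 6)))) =-404558469 / 228800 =-1768.18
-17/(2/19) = -323/2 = -161.50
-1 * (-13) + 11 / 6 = 14.83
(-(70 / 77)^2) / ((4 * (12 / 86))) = -1075 / 726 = -1.48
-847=-847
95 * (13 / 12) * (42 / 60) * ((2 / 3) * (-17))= -29393 / 36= -816.47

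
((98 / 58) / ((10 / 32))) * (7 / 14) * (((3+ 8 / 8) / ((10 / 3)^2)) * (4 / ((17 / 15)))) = 42336 / 12325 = 3.43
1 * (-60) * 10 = -600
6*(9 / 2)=27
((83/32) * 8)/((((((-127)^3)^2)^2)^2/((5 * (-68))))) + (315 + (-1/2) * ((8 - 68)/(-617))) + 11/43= 2592024129369990550197398534013319308183491497957184048637/8223239185369046648378511848825468734542034429810033571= 315.21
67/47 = 1.43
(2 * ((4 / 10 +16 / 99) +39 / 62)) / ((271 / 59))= 2155919 / 4158495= 0.52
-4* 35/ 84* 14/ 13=-70/ 39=-1.79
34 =34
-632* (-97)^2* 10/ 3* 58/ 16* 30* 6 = -12933611400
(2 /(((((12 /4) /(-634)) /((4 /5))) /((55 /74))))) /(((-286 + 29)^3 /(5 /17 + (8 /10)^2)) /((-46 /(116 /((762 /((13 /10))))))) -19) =-64698467504 /20121289460479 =-0.00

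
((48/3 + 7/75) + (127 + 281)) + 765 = 89182/75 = 1189.09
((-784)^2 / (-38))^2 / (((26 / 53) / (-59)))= -147673356099584 / 4693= -31466728339.99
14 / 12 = 7 / 6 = 1.17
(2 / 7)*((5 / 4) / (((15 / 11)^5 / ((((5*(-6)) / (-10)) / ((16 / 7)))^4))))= 55240493 / 245760000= 0.22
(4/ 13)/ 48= 1/ 156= 0.01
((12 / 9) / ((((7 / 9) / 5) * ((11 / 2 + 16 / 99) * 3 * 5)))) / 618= 0.00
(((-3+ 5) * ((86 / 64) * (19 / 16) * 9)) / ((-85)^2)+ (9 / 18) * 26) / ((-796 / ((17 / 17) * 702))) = -8442305703 / 736140800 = -11.47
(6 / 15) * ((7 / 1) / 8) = 7 / 20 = 0.35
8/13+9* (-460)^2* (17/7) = 420872456/91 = 4624972.04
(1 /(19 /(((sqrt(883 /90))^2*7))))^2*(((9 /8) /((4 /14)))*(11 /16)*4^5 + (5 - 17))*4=7029676024 /48735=144242.86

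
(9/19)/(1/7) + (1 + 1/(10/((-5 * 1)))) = 3.82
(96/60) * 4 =32/5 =6.40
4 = 4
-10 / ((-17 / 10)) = 100 / 17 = 5.88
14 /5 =2.80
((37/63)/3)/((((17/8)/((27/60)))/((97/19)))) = 7178/33915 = 0.21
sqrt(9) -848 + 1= -844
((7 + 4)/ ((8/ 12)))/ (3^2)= 11/ 6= 1.83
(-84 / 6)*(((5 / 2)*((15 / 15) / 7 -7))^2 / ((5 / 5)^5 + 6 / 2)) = -7200 / 7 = -1028.57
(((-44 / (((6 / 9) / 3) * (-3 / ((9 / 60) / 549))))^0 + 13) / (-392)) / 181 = -1 / 5068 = -0.00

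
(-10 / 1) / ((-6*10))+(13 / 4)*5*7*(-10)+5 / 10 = -6821 / 6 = -1136.83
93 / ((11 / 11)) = 93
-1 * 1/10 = -0.10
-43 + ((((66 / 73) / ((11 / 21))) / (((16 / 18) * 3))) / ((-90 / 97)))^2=-42.51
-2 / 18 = -1 / 9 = -0.11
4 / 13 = 0.31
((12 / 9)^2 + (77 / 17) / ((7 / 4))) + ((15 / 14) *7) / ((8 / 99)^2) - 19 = 22206703 / 19584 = 1133.92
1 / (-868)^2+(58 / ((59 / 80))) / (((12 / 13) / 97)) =1102078490417 / 133356048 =8264.18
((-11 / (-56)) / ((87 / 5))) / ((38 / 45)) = 825 / 61712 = 0.01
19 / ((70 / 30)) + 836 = 5909 / 7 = 844.14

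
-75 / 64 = -1.17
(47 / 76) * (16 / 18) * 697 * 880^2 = 50737139200 / 171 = 296708416.37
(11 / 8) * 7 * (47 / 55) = 329 / 40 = 8.22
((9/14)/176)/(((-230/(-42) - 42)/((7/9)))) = -21/269984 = -0.00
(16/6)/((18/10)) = 40/27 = 1.48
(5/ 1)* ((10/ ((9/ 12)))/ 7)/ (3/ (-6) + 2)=6.35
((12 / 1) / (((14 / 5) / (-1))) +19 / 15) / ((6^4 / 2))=-317 / 68040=-0.00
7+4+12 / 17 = 199 / 17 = 11.71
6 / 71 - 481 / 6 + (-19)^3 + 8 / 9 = -8867011 / 1278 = -6938.19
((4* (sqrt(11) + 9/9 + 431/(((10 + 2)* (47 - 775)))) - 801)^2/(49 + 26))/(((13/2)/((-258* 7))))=-130384409892571/55364400 + 299465588* sqrt(11)/12675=-2276662.38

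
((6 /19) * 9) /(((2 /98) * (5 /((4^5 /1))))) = 2709504 /95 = 28521.09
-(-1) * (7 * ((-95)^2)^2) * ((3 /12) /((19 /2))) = 30008125 /2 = 15004062.50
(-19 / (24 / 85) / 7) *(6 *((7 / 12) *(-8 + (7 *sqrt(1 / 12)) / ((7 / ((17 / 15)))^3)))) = 1615 / 6 -1586899 *sqrt(3) / 9525600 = 268.88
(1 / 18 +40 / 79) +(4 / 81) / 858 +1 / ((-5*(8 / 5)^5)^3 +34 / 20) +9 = 410466167342437653443 / 42927101581454572482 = 9.56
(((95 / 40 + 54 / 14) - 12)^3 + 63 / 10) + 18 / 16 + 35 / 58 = -183.86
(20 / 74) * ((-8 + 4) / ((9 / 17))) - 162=-54626 / 333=-164.04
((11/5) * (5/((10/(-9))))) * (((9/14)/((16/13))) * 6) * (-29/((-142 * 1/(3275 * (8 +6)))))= -660057255/2272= -290518.16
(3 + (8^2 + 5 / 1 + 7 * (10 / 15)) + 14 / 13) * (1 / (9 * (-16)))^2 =0.00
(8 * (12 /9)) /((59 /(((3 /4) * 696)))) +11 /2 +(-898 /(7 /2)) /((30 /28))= -139.59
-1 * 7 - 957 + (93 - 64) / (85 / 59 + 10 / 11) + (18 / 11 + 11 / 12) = -191054903 / 201300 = -949.11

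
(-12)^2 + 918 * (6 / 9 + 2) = 2592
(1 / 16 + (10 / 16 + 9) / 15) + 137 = 33049 / 240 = 137.70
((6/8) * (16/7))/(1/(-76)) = -912/7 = -130.29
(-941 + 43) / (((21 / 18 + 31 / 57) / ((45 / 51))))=-102372 / 221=-463.22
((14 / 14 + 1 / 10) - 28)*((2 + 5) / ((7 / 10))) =-269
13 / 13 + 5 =6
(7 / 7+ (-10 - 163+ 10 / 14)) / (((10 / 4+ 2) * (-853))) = 2398 / 53739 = 0.04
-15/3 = -5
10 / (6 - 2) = 5 / 2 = 2.50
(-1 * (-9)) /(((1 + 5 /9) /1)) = 81 /14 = 5.79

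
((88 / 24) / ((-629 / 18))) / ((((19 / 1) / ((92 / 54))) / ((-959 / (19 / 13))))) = 12616604 / 2043621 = 6.17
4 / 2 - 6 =-4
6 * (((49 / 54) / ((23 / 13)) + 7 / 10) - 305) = -1886518 / 1035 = -1822.72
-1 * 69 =-69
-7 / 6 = -1.17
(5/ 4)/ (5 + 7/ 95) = 475/ 1928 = 0.25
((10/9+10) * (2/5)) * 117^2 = 60840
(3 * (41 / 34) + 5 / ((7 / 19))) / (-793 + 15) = -4091 / 185164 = -0.02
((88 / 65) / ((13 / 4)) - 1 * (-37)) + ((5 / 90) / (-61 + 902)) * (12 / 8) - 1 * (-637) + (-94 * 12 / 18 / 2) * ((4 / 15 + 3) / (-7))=3525566699 / 5116644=689.04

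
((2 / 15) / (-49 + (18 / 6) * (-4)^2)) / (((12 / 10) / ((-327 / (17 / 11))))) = 1199 / 51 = 23.51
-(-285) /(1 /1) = 285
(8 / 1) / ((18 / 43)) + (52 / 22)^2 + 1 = 27985 / 1089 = 25.70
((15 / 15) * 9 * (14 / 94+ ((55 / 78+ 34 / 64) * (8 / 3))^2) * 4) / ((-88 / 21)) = -794031497 / 8387808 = -94.66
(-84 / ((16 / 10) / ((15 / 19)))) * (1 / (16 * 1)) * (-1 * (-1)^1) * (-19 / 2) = 1575 / 64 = 24.61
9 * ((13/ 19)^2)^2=257049/ 130321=1.97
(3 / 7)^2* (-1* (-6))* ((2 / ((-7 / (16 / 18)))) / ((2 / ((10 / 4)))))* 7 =-120 / 49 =-2.45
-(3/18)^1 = -0.17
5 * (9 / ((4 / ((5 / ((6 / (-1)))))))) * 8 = -75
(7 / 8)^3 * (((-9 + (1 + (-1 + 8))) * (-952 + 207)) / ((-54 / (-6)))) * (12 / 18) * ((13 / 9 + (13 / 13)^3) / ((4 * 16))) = 1.41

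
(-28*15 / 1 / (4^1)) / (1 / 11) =-1155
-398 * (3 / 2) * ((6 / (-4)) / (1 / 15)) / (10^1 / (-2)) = -5373 / 2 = -2686.50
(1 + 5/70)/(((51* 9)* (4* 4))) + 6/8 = 25709/34272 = 0.75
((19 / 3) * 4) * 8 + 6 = 626 / 3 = 208.67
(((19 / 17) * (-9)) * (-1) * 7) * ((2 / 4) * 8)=4788 / 17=281.65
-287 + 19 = -268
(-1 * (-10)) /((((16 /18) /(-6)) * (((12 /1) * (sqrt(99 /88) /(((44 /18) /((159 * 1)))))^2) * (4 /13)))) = -7865 /2047761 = -0.00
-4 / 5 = -0.80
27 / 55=0.49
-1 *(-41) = 41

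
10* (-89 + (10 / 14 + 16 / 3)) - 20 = -17840 / 21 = -849.52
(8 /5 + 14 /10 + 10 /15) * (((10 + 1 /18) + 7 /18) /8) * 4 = 517 /27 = 19.15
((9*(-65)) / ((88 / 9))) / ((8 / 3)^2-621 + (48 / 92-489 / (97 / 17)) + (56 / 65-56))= 0.08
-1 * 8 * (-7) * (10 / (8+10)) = 280 / 9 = 31.11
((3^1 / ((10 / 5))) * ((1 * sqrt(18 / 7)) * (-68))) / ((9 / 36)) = -1224 * sqrt(14) / 7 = -654.26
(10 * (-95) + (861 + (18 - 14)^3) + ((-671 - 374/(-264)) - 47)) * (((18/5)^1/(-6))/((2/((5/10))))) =8899/80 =111.24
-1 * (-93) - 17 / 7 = 634 / 7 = 90.57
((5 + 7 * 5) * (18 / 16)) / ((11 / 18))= 810 / 11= 73.64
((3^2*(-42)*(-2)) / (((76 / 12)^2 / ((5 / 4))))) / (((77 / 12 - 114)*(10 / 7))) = -71442 / 466051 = -0.15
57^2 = 3249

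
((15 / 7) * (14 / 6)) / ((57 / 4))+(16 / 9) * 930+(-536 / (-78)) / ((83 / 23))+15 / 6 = 203954827 / 123006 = 1658.09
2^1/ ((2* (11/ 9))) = 9/ 11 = 0.82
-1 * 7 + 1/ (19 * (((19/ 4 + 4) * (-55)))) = -256029/ 36575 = -7.00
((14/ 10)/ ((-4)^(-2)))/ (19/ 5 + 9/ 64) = 7168/ 1261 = 5.68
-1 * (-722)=722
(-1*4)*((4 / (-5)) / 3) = 16 / 15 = 1.07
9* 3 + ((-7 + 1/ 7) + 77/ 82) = 12101/ 574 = 21.08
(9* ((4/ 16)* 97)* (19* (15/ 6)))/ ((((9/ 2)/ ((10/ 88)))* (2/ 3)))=138225/ 352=392.68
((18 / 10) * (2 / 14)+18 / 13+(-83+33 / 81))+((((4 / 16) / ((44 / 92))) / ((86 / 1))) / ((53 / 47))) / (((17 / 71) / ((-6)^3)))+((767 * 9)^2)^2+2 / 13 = 2270656779685195.34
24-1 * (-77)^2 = -5905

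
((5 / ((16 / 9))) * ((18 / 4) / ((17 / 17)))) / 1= 405 / 32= 12.66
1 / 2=0.50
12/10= 6/5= 1.20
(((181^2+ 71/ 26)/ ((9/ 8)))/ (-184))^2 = 725660348449/ 28965924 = 25052.21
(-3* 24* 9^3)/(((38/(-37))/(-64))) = -62145792/19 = -3270831.16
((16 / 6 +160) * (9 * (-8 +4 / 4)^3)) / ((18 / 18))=-502152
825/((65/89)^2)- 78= 248211/169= 1468.70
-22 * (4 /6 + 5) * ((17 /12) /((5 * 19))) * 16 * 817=-1093576 /45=-24301.69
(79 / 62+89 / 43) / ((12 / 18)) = 26745 / 5332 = 5.02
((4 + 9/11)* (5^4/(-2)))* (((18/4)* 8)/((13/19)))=-11328750/143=-79222.03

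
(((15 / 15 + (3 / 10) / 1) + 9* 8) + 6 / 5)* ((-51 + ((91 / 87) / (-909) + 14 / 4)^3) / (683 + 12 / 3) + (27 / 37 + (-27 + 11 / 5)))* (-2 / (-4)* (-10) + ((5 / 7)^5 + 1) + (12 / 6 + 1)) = 1763482242272821521855518987 / 1207424600374416737118120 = 1460.53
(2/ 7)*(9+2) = 22/ 7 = 3.14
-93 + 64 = -29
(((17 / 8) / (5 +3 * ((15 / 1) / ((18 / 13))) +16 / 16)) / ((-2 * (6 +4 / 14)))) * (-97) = 1649 / 3872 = 0.43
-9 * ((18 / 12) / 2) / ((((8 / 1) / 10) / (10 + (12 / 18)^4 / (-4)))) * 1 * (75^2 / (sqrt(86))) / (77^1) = -3778125 * sqrt(86) / 52976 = -661.37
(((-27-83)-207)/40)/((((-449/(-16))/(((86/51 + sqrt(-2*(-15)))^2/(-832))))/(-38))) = -257260399/607281480-258989*sqrt(30)/5953740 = -0.66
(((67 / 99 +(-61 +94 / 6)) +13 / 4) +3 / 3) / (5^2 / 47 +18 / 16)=-1504094 / 61677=-24.39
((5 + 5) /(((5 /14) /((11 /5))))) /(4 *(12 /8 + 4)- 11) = 28 /5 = 5.60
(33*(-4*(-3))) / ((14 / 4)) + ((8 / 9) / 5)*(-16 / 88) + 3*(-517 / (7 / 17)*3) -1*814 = -5940511 / 495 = -12001.03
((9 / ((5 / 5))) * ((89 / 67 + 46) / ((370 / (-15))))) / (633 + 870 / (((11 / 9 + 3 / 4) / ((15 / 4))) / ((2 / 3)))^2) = -143865099 / 16919923658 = -0.01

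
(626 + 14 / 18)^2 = 31820881 / 81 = 392850.38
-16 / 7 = -2.29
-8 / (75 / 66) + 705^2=12425449 / 25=497017.96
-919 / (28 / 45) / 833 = -1.77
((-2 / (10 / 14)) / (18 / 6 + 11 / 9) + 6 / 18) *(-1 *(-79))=-7426 / 285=-26.06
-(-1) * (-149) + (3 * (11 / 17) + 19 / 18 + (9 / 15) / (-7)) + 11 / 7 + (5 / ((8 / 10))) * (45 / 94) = -284958829 / 2013480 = -141.53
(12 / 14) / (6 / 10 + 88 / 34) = 510 / 1897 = 0.27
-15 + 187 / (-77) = -122 / 7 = -17.43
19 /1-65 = -46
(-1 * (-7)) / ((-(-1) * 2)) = 7 / 2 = 3.50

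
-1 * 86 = -86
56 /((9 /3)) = 56 /3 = 18.67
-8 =-8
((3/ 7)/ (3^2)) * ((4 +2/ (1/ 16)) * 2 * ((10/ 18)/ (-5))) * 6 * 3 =-48/ 7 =-6.86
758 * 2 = 1516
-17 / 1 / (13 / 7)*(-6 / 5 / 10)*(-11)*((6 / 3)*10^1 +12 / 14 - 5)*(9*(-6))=3362634 / 325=10346.57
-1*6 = -6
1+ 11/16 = 1.69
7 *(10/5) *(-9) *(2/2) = -126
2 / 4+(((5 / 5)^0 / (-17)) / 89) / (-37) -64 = -7109585 / 111962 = -63.50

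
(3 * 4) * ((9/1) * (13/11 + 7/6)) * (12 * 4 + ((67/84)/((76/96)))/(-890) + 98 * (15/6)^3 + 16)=105366921543/260414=404613.12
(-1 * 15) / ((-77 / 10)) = 150 / 77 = 1.95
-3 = -3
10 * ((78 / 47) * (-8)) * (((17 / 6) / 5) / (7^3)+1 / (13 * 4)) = -44696 / 16121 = -2.77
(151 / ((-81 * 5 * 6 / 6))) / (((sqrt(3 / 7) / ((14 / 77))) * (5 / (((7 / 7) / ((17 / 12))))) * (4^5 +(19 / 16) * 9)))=-19328 * sqrt(21) / 6268964625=-0.00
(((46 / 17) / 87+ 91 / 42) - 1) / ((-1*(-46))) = 1181 / 45356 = 0.03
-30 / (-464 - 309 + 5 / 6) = 0.04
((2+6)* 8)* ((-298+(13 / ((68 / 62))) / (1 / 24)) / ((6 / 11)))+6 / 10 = -404647 / 255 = -1586.85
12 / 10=6 / 5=1.20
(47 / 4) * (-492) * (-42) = 242802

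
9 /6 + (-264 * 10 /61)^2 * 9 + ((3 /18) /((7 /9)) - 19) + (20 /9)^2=35539818079 /2109807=16845.06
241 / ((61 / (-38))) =-9158 / 61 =-150.13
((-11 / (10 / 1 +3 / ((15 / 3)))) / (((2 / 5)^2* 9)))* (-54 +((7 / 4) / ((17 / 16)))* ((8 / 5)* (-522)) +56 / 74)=617895575 / 600066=1029.71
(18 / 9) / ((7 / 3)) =6 / 7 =0.86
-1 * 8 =-8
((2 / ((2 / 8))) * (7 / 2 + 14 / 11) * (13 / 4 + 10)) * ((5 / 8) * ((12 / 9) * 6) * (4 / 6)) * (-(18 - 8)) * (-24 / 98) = 318000 / 77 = 4129.87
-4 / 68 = -1 / 17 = -0.06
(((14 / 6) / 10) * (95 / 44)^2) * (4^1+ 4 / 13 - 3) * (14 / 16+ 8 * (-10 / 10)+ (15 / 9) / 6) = -105893935 / 10872576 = -9.74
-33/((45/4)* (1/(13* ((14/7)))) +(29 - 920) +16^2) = 3432/65995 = 0.05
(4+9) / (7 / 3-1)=9.75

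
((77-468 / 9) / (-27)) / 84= -25 / 2268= -0.01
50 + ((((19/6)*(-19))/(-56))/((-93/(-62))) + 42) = 46729/504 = 92.72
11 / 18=0.61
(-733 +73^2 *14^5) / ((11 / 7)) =20062443541 / 11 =1823858503.73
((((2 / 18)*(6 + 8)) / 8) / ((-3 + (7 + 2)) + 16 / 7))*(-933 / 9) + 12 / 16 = -10541 / 6264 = -1.68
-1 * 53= -53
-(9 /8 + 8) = -73 /8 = -9.12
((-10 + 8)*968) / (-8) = 242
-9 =-9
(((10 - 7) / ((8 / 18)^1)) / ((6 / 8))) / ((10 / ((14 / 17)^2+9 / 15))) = 16623 / 14450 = 1.15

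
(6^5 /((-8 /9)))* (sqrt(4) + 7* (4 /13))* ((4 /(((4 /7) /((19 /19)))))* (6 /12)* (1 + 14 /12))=-275562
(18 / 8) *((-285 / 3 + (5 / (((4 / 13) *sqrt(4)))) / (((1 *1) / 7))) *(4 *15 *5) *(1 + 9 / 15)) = -41175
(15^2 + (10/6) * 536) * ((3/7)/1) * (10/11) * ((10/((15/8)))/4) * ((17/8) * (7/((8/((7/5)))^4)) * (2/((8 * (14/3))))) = 0.43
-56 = -56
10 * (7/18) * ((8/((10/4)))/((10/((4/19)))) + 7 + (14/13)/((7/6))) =115129/3705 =31.07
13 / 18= 0.72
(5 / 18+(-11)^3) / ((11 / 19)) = -455107 / 198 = -2298.52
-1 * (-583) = 583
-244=-244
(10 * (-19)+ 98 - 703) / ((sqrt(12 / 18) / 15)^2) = -536625 / 2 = -268312.50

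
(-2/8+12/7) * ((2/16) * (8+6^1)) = 41/16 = 2.56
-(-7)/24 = 7/24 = 0.29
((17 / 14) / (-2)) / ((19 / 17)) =-0.54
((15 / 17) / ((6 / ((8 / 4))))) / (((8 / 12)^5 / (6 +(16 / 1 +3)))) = 30375 / 544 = 55.84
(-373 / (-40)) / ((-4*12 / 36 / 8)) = -55.95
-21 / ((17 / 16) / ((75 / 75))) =-336 / 17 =-19.76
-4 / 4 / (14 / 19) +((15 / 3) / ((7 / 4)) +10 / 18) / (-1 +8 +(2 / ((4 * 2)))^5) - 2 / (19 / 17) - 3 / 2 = -35690938 / 8581293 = -4.16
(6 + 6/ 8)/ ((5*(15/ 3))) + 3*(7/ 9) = 2.60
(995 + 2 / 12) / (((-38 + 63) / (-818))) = -2442139 / 75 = -32561.85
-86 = -86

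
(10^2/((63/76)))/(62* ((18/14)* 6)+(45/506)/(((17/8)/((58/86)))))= 175695850/696628917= 0.25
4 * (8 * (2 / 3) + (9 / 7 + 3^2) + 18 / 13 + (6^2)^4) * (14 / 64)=229269905 / 156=1469678.88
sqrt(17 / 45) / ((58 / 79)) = 79 *sqrt(85) / 870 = 0.84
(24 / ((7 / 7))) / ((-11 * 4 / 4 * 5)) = -24 / 55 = -0.44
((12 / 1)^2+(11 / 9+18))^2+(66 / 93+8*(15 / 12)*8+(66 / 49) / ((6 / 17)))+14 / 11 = 36173492840 / 1353429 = 26727.29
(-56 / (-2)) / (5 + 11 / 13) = 91 / 19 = 4.79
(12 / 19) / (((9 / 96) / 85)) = 10880 / 19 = 572.63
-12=-12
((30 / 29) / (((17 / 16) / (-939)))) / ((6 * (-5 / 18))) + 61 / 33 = 550.39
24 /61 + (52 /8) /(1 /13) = 84.89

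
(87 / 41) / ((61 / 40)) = 3480 / 2501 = 1.39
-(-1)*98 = 98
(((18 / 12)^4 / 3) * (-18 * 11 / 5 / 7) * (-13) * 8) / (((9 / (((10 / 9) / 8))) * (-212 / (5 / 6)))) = -715 / 11872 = -0.06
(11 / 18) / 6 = 11 / 108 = 0.10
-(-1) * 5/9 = 5/9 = 0.56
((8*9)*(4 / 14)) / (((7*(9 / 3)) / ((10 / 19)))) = 480 / 931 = 0.52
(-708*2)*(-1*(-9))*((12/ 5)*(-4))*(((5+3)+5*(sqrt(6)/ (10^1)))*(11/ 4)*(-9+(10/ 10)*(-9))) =-242237952/ 5 - 15139872*sqrt(6)/ 5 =-55864582.63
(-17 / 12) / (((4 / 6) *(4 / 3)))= -51 / 32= -1.59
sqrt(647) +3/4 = 26.19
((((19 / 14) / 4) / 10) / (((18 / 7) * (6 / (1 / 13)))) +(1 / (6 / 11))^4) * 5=3806717 / 67392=56.49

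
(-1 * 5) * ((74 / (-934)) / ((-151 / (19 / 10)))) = -703 / 141034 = -0.00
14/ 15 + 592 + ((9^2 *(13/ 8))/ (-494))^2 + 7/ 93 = 593.08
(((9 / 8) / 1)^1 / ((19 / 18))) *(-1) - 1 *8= -689 / 76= -9.07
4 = 4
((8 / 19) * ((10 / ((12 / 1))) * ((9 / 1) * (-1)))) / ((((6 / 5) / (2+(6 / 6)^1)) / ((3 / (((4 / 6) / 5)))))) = -3375 / 19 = -177.63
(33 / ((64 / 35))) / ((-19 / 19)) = -1155 / 64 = -18.05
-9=-9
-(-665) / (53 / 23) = 15295 / 53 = 288.58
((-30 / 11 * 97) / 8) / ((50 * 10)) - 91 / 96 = -26771 / 26400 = -1.01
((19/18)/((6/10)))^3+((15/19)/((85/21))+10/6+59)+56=6220620757/50860872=122.31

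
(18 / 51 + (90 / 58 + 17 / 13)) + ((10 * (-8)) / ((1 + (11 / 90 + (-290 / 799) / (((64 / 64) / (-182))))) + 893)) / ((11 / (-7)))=15894917195972 / 4867711247971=3.27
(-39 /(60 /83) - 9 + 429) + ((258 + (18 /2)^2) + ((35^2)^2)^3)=3379220508056641330.05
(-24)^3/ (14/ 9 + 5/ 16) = -1990656/ 269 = -7400.21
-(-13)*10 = 130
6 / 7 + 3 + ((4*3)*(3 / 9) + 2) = 69 / 7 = 9.86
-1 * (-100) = 100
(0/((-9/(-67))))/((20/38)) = 0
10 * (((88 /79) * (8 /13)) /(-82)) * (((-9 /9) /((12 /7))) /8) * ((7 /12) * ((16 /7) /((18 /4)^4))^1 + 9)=136452470 /2486376243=0.05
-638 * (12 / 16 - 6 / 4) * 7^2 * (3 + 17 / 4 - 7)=46893 / 8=5861.62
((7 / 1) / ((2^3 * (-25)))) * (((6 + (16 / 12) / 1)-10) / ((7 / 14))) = 14 / 75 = 0.19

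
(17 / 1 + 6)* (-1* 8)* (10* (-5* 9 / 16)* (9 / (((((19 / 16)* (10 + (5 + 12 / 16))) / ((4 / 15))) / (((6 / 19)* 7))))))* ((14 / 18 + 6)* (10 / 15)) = 7183360 / 1083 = 6632.83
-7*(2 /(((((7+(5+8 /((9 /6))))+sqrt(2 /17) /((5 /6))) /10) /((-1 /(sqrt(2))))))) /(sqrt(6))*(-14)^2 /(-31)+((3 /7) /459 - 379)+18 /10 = -2019901 /5355 - 37901500*sqrt(3) /4450639+154350*sqrt(102) /4450639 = -391.60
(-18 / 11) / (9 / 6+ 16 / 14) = -252 / 407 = -0.62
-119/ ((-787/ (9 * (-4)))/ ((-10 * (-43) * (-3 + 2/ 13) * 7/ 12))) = 39759090/ 10231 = 3886.14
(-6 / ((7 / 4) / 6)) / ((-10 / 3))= 216 / 35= 6.17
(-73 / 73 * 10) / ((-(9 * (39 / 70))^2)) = 49000 / 123201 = 0.40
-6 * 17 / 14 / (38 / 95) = -255 / 14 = -18.21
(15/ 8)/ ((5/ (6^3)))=81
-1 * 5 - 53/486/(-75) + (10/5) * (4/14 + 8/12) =-789379/255150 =-3.09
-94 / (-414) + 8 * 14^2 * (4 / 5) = 1298539 / 1035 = 1254.63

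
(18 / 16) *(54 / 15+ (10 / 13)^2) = 15939 / 3380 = 4.72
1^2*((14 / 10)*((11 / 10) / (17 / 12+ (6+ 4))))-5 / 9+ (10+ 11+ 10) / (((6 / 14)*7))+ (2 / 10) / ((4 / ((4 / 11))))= 3367303 / 339075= 9.93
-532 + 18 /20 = -5311 /10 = -531.10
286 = 286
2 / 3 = 0.67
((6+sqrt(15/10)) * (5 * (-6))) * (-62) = 930 * sqrt(6)+11160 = 13438.03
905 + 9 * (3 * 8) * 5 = 1985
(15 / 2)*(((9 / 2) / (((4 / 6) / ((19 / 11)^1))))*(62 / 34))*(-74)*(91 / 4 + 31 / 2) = -79435485 / 176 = -451337.98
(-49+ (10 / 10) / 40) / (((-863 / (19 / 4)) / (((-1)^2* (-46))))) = -856083 / 69040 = -12.40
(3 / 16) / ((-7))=-3 / 112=-0.03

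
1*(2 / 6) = 1 / 3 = 0.33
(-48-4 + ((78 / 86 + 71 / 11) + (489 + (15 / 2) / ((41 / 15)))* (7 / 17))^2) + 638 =19399187999984105 / 434758247044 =44620.63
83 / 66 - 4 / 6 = 13 / 22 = 0.59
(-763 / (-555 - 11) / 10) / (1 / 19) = 2.56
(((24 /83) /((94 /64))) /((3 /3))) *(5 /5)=768 /3901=0.20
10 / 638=5 / 319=0.02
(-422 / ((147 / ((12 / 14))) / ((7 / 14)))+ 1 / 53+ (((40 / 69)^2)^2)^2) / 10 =-11196243705641960743 / 93403406487382647390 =-0.12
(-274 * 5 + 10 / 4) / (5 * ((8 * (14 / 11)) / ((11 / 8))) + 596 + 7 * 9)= -330935 / 168438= -1.96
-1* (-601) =601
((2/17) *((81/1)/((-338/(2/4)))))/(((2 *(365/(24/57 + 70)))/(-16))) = 433512/19924255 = 0.02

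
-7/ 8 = -0.88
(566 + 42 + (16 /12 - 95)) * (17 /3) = 26231 /9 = 2914.56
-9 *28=-252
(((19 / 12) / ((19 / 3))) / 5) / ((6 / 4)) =1 / 30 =0.03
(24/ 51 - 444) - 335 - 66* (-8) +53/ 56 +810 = 533517/ 952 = 560.42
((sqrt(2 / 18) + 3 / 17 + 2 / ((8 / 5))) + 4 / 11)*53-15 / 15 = 250301 / 2244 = 111.54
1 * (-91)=-91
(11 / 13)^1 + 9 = 128 / 13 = 9.85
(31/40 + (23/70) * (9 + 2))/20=1229/5600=0.22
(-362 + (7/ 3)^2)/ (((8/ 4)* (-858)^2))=-3209/ 13250952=-0.00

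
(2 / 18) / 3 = 1 / 27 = 0.04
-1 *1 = -1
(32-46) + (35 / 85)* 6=-196 / 17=-11.53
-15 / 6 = -5 / 2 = -2.50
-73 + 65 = -8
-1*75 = -75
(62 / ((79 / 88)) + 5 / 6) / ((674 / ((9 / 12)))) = 33131 / 425968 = 0.08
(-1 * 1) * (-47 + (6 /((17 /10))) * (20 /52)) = 10087 /221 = 45.64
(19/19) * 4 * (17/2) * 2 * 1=68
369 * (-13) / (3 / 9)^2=-43173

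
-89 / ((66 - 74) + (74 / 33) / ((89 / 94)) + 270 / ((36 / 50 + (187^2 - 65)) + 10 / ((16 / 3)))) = 1824867917367 / 115312418260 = 15.83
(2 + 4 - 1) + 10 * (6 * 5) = 305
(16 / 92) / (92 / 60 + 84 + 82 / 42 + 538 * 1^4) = 35 / 125879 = 0.00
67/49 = 1.37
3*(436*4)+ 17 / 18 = 94193 / 18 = 5232.94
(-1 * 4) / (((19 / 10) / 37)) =-1480 / 19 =-77.89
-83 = -83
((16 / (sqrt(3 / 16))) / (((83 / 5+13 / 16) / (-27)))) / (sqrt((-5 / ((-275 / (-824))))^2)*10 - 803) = 33792*sqrt(3) / 667247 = 0.09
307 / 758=0.41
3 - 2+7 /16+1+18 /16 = 57 /16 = 3.56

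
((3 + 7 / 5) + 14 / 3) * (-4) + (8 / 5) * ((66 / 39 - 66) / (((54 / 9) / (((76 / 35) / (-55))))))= -404832 / 11375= -35.59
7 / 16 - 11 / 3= -3.23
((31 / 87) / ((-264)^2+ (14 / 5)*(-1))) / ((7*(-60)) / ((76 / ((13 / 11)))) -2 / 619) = -20052505 / 25628179729326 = -0.00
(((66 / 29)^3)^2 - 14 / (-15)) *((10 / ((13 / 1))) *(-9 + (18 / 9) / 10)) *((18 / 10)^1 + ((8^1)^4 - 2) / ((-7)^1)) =2241423993847344944 / 4059669165825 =552119.87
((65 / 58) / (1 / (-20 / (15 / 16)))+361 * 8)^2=62088678976 / 7569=8203022.72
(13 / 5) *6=15.60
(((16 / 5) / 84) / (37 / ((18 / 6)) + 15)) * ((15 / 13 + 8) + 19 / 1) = 732 / 18655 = 0.04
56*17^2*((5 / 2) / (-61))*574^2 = -13330598960 / 61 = -218534409.18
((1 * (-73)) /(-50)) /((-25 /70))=-511 /125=-4.09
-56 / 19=-2.95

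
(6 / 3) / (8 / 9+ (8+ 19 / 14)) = 252 / 1291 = 0.20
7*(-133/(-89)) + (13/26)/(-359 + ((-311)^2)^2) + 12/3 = 14.46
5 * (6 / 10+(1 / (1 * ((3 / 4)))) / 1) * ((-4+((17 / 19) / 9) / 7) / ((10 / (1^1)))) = -138359 / 35910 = -3.85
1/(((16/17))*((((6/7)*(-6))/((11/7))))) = -187/576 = -0.32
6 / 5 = 1.20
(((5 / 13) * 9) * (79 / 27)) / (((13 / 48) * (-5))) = -1264 / 169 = -7.48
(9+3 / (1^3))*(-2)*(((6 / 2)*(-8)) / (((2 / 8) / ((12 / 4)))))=6912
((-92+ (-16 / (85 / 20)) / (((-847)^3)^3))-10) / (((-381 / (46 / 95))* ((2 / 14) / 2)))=35792135712385420941188308185688 / 19721963708893409922151851403515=1.81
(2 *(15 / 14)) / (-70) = -3 / 98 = -0.03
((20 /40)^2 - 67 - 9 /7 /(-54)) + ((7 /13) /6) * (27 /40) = -66.67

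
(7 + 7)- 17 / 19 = 249 / 19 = 13.11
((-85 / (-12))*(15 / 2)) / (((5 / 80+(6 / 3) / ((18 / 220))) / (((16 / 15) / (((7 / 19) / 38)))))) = 5891520 / 24703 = 238.49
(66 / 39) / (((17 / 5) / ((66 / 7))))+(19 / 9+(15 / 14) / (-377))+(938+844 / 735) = 26736024061 / 28263690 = 945.95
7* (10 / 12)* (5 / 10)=35 / 12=2.92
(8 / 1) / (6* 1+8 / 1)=4 / 7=0.57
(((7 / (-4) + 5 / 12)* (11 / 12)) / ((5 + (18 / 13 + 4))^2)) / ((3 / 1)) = -1859 / 492075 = -0.00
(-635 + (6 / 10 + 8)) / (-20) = 783 / 25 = 31.32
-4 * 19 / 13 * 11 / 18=-3.57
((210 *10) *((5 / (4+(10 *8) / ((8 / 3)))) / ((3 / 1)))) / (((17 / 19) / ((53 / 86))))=881125 / 12427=70.90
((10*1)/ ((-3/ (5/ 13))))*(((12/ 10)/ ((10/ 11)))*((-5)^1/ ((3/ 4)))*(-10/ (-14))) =2200/ 273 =8.06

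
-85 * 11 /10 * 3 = -561 /2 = -280.50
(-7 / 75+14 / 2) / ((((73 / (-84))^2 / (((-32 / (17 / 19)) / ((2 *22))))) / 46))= -8518605312 / 24913075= -341.93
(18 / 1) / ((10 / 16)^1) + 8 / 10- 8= 108 / 5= 21.60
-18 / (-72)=0.25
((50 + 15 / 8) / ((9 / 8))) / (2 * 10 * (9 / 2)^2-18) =415 / 3483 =0.12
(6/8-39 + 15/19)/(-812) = 2847/61712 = 0.05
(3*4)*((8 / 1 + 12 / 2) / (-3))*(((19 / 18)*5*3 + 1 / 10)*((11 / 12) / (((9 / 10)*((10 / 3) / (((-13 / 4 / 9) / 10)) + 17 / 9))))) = 956956 / 95211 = 10.05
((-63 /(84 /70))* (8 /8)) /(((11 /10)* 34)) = -525 /374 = -1.40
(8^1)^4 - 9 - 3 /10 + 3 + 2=40917 /10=4091.70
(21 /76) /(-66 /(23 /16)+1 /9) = -4347 /720556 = -0.01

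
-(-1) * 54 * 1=54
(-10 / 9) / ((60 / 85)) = -1.57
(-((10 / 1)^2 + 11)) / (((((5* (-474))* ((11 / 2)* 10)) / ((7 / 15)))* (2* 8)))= 259 / 10428000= 0.00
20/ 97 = 0.21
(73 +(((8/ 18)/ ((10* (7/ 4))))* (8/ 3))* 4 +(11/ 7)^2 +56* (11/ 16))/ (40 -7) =1511399/ 436590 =3.46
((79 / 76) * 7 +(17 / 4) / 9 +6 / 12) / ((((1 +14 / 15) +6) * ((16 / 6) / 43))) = 86645 / 5168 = 16.77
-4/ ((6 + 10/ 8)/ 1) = -16/ 29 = -0.55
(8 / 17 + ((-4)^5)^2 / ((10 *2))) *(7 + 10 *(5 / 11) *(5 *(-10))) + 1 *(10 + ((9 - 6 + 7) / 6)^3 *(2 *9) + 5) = -32393935447 / 2805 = -11548640.09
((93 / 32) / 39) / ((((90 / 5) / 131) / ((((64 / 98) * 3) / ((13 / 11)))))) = 44671 / 49686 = 0.90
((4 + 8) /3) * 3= 12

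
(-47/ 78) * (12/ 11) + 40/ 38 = 0.40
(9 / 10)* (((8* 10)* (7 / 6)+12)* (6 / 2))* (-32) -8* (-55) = -43304 / 5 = -8660.80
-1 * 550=-550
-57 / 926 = -0.06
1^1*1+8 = 9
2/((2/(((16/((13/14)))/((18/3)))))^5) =1101463552/90224199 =12.21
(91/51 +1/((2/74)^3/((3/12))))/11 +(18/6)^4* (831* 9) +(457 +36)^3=270245160931/2244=120430107.37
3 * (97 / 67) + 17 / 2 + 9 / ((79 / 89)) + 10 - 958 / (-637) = 232551849 / 6743282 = 34.49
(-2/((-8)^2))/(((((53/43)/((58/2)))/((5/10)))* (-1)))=1247/3392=0.37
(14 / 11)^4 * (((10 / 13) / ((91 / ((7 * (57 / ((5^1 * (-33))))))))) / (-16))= 91238 / 27217619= 0.00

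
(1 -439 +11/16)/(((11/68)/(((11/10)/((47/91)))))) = -5757.64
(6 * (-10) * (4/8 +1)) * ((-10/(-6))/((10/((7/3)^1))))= -35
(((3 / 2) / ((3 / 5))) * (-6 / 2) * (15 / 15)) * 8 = -60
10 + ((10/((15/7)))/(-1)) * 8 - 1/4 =-331/12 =-27.58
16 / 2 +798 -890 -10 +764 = 670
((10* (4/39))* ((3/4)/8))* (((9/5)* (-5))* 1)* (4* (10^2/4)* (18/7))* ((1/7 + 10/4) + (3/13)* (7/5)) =-5465475/8281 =-660.00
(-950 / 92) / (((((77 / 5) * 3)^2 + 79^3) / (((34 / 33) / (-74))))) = 10625 / 36594620304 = 0.00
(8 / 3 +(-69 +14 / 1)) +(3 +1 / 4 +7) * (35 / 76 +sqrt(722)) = -43423 / 912 +779 * sqrt(2) / 4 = 227.81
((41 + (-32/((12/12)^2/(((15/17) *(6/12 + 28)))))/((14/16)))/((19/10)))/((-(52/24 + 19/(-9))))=18820980/2261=8324.18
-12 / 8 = -3 / 2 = -1.50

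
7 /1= 7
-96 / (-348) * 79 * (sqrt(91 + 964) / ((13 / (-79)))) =-49928 * sqrt(1055) / 377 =-4301.59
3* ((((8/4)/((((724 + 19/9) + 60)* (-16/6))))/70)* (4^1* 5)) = -81/99050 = -0.00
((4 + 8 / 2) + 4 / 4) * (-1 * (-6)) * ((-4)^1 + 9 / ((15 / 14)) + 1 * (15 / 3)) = 2538 / 5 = 507.60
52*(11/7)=572/7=81.71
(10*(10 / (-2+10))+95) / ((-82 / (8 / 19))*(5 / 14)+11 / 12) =-18060 / 11531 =-1.57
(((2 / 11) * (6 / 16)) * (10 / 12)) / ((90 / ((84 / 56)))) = 1 / 1056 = 0.00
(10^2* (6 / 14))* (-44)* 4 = -52800 / 7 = -7542.86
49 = 49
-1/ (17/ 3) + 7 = 116/ 17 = 6.82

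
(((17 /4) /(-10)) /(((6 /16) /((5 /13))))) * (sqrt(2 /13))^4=-68 /6591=-0.01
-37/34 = -1.09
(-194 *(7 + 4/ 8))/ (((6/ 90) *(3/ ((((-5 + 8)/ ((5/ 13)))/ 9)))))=-6305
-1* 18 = -18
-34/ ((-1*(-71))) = -34/ 71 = -0.48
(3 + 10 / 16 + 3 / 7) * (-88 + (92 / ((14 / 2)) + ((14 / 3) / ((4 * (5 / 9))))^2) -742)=-129097851 / 39200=-3293.31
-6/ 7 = -0.86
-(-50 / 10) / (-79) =-5 / 79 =-0.06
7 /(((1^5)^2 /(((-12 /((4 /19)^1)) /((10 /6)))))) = -1197 /5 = -239.40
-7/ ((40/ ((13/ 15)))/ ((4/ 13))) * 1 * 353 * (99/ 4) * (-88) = 896973/ 25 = 35878.92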